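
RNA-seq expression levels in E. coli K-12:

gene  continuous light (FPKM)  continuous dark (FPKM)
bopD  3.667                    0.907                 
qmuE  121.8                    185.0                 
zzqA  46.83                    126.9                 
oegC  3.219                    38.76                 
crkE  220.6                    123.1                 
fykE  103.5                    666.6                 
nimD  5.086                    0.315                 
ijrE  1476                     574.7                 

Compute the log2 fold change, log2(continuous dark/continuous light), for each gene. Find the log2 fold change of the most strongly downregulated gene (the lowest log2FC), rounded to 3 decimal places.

log2(0.907/3.667) = -2.015  (bopD)
log2(185.0/121.8) = 0.603  (qmuE)
log2(126.9/46.83) = 1.438  (zzqA)
log2(38.76/3.219) = 3.590  (oegC)
log2(123.1/220.6) = -0.842  (crkE)
log2(666.6/103.5) = 2.687  (fykE)
log2(0.315/5.086) = -4.013  (nimD)
log2(574.7/1476) = -1.361  (ijrE)
nimD is most strongly downregulated.

-4.013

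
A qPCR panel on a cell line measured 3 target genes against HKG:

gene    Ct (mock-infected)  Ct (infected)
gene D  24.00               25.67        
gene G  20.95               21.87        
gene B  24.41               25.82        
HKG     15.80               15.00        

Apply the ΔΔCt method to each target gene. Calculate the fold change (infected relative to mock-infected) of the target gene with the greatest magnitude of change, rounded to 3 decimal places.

gene D: ΔΔCt = (25.67−15.00) − (24.00−15.80) = 10.67 − 8.20 = 2.47; fold change = 2^-2.47 = 0.180
gene G: ΔΔCt = (21.87−15.00) − (20.95−15.80) = 6.87 − 5.15 = 1.72; fold change = 2^-1.72 = 0.304
gene B: ΔΔCt = (25.82−15.00) − (24.41−15.80) = 10.82 − 8.61 = 2.21; fold change = 2^-2.21 = 0.216
gene D has the largest |ΔΔCt| = 2.47.

0.180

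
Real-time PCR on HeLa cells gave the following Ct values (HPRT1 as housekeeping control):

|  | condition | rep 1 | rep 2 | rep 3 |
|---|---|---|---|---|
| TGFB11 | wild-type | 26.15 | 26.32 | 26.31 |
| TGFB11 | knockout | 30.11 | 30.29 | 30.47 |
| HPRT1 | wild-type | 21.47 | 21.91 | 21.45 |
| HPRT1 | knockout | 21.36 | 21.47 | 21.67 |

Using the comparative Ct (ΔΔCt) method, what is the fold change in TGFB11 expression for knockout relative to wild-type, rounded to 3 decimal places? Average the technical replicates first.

Mean Ct: TGFB11 wild-type 26.260; TGFB11 knockout 30.290; HPRT1 wild-type 21.610; HPRT1 knockout 21.500
ΔCt(wild-type) = 26.260 − 21.610 = 4.650
ΔCt(knockout) = 30.290 − 21.500 = 8.790
ΔΔCt = 8.790 − 4.650 = 4.140
Fold change = 2^(−4.140) = 0.0567

0.057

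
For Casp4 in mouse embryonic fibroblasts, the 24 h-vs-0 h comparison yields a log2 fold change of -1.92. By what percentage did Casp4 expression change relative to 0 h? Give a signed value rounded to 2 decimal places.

Fold change = 2^(-1.92) = 0.2643
Percent change = (FC − 1) × 100% = (0.2643 − 1) × 100 = -73.57%

-73.57%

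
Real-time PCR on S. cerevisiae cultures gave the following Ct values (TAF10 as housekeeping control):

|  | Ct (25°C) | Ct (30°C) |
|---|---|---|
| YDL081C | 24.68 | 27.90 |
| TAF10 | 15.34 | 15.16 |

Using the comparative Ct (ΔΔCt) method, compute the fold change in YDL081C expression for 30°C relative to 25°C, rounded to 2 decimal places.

0.09

ΔCt(25°C) = 24.680 − 15.340 = 9.340
ΔCt(30°C) = 27.900 − 15.160 = 12.740
ΔΔCt = 12.740 − 9.340 = 3.400
Fold change = 2^(−3.400) = 0.095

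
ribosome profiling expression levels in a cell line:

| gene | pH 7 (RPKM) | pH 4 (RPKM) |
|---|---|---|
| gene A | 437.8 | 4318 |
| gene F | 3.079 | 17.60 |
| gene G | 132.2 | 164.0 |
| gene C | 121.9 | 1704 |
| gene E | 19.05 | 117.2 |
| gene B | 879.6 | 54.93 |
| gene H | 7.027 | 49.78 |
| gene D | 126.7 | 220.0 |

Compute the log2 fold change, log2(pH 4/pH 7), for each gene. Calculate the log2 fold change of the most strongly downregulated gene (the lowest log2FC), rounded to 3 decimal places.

log2(4318/437.8) = 3.302  (gene A)
log2(17.60/3.079) = 2.515  (gene F)
log2(164.0/132.2) = 0.311  (gene G)
log2(1704/121.9) = 3.805  (gene C)
log2(117.2/19.05) = 2.621  (gene E)
log2(54.93/879.6) = -4.001  (gene B)
log2(49.78/7.027) = 2.825  (gene H)
log2(220.0/126.7) = 0.796  (gene D)
gene B is most strongly downregulated.

-4.001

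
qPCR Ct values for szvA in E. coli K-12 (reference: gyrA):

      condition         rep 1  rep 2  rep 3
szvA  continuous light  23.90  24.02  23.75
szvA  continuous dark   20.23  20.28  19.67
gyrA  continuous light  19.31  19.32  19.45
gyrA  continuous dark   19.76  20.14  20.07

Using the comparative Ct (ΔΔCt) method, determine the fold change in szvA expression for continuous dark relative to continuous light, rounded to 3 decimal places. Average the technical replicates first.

22.009

Mean Ct: szvA continuous light 23.890; szvA continuous dark 20.060; gyrA continuous light 19.360; gyrA continuous dark 19.990
ΔCt(continuous light) = 23.890 − 19.360 = 4.530
ΔCt(continuous dark) = 20.060 − 19.990 = 0.070
ΔΔCt = 0.070 − 4.530 = -4.460
Fold change = 2^(−(-4.460)) = 2^4.460 = 22.0087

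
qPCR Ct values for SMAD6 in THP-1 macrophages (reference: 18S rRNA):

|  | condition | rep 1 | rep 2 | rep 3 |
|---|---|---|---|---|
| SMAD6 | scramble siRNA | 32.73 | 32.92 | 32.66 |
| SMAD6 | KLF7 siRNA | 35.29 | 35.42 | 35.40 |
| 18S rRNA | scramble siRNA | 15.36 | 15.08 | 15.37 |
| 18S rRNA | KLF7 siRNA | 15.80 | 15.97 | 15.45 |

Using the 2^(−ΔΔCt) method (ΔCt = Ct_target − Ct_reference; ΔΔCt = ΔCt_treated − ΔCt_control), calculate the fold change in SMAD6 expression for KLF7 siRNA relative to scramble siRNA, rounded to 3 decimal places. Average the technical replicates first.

0.228

Mean Ct: SMAD6 scramble siRNA 32.770; SMAD6 KLF7 siRNA 35.370; 18S rRNA scramble siRNA 15.270; 18S rRNA KLF7 siRNA 15.740
ΔCt(scramble siRNA) = 32.770 − 15.270 = 17.500
ΔCt(KLF7 siRNA) = 35.370 − 15.740 = 19.630
ΔΔCt = 19.630 − 17.500 = 2.130
Fold change = 2^(−2.130) = 0.2285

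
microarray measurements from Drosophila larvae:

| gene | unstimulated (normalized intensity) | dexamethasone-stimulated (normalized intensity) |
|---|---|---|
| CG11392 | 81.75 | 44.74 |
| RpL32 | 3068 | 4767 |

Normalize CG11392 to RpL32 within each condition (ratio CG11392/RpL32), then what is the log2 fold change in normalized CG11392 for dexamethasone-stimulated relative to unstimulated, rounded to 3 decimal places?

-1.505

CG11392/RpL32 (unstimulated) = 81.75 / 3068 = 0.026646
CG11392/RpL32 (dexamethasone-stimulated) = 44.74 / 4767 = 0.0093854
Fold change = 0.0093854 / 0.026646 = 0.3522
log2(0.3522) = -1.5054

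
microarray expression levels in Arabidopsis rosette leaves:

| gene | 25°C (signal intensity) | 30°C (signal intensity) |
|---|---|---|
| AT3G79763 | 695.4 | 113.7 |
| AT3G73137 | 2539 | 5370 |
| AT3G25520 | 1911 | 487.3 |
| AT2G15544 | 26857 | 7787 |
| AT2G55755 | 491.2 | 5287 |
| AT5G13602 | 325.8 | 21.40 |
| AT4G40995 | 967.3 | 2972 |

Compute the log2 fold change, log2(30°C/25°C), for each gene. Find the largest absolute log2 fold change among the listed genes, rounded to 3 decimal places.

log2(113.7/695.4) = -2.613  (AT3G79763)
log2(5370/2539) = 1.081  (AT3G73137)
log2(487.3/1911) = -1.971  (AT3G25520)
log2(7787/26857) = -1.786  (AT2G15544)
log2(5287/491.2) = 3.428  (AT2G55755)
log2(21.40/325.8) = -3.928  (AT5G13602)
log2(2972/967.3) = 1.619  (AT4G40995)
The largest magnitude belongs to AT5G13602.

3.928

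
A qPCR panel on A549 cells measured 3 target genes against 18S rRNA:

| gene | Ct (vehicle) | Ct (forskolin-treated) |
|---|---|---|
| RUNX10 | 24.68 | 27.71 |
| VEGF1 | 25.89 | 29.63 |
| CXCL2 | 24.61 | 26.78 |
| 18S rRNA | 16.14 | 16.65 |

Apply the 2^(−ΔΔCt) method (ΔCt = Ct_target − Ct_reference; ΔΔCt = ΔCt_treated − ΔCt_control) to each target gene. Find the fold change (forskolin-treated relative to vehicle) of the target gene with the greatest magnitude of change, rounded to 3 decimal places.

0.107

RUNX10: ΔΔCt = (27.71−16.65) − (24.68−16.14) = 11.06 − 8.54 = 2.52; fold change = 2^-2.52 = 0.174
VEGF1: ΔΔCt = (29.63−16.65) − (25.89−16.14) = 12.98 − 9.75 = 3.23; fold change = 2^-3.23 = 0.107
CXCL2: ΔΔCt = (26.78−16.65) − (24.61−16.14) = 10.13 − 8.47 = 1.66; fold change = 2^-1.66 = 0.316
VEGF1 has the largest |ΔΔCt| = 3.23.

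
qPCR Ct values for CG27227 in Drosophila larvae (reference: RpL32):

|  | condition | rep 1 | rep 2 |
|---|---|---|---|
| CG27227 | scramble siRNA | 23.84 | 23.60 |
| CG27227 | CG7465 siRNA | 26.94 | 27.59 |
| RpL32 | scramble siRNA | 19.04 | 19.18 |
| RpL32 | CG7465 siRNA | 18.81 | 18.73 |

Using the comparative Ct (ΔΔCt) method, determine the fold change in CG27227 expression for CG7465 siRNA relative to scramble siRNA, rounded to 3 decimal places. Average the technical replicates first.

Mean Ct: CG27227 scramble siRNA 23.720; CG27227 CG7465 siRNA 27.265; RpL32 scramble siRNA 19.110; RpL32 CG7465 siRNA 18.770
ΔCt(scramble siRNA) = 23.720 − 19.110 = 4.610
ΔCt(CG7465 siRNA) = 27.265 − 18.770 = 8.495
ΔΔCt = 8.495 − 4.610 = 3.885
Fold change = 2^(−3.885) = 0.0677

0.068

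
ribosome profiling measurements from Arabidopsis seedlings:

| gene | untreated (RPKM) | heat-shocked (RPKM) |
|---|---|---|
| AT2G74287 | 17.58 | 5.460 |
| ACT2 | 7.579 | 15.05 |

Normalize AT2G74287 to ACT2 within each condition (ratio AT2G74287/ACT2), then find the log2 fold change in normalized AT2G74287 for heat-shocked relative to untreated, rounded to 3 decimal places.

-2.677

AT2G74287/ACT2 (untreated) = 17.58 / 7.579 = 2.3196
AT2G74287/ACT2 (heat-shocked) = 5.460 / 15.05 = 0.36279
Fold change = 0.36279 / 2.3196 = 0.1564
log2(0.1564) = -2.6766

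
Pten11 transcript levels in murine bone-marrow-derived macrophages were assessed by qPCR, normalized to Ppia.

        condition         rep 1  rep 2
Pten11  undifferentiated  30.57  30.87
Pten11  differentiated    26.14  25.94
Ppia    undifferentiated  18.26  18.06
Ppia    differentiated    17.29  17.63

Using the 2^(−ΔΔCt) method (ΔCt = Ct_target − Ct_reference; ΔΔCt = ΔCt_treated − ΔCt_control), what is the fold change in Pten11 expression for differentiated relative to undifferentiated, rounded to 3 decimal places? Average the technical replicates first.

Mean Ct: Pten11 undifferentiated 30.720; Pten11 differentiated 26.040; Ppia undifferentiated 18.160; Ppia differentiated 17.460
ΔCt(undifferentiated) = 30.720 − 18.160 = 12.560
ΔCt(differentiated) = 26.040 − 17.460 = 8.580
ΔΔCt = 8.580 − 12.560 = -3.980
Fold change = 2^(−(-3.980)) = 2^3.980 = 15.7797

15.780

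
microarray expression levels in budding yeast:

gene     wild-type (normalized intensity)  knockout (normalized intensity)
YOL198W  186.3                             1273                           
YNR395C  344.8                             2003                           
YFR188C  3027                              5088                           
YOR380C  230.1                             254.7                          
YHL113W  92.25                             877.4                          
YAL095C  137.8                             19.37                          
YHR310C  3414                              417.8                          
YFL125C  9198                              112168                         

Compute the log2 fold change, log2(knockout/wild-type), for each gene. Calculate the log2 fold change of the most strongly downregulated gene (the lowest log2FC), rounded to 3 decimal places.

-3.031

log2(1273/186.3) = 2.773  (YOL198W)
log2(2003/344.8) = 2.538  (YNR395C)
log2(5088/3027) = 0.749  (YFR188C)
log2(254.7/230.1) = 0.147  (YOR380C)
log2(877.4/92.25) = 3.250  (YHL113W)
log2(19.37/137.8) = -2.831  (YAL095C)
log2(417.8/3414) = -3.031  (YHR310C)
log2(112168/9198) = 3.608  (YFL125C)
YHR310C is most strongly downregulated.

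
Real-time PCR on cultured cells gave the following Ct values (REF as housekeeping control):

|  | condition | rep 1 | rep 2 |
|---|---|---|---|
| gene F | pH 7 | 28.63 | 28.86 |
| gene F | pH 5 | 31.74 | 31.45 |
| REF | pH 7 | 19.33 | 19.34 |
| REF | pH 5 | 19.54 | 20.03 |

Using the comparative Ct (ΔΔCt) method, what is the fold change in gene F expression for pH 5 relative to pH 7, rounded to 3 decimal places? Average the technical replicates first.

0.189

Mean Ct: gene F pH 7 28.745; gene F pH 5 31.595; REF pH 7 19.335; REF pH 5 19.785
ΔCt(pH 7) = 28.745 − 19.335 = 9.410
ΔCt(pH 5) = 31.595 − 19.785 = 11.810
ΔΔCt = 11.810 − 9.410 = 2.400
Fold change = 2^(−2.400) = 0.1895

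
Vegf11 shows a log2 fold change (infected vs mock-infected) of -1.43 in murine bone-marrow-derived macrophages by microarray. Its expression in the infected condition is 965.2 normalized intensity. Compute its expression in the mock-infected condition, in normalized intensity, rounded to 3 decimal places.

2600.700

Fold change = 2^(-1.43) = 0.3711
mock-infected expression = 965.2 / 0.3711 = 2600.700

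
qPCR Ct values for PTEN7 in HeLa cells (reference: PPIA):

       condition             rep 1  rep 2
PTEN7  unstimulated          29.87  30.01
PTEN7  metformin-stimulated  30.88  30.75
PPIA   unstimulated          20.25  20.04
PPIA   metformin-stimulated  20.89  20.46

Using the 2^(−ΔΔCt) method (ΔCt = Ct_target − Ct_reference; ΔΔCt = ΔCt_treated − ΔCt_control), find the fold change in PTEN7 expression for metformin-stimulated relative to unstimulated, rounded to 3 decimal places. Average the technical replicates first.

Mean Ct: PTEN7 unstimulated 29.940; PTEN7 metformin-stimulated 30.815; PPIA unstimulated 20.145; PPIA metformin-stimulated 20.675
ΔCt(unstimulated) = 29.940 − 20.145 = 9.795
ΔCt(metformin-stimulated) = 30.815 − 20.675 = 10.140
ΔΔCt = 10.140 − 9.795 = 0.345
Fold change = 2^(−0.345) = 0.7873

0.787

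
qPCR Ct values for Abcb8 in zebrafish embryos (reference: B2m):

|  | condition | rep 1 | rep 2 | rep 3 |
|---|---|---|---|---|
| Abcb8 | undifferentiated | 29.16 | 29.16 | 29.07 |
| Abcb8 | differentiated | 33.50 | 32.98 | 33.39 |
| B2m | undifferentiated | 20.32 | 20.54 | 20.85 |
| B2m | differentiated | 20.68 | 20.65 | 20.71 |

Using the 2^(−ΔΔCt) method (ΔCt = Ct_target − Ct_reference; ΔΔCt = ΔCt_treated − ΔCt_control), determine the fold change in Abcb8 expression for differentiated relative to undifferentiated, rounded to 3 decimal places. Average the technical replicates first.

Mean Ct: Abcb8 undifferentiated 29.130; Abcb8 differentiated 33.290; B2m undifferentiated 20.570; B2m differentiated 20.680
ΔCt(undifferentiated) = 29.130 − 20.570 = 8.560
ΔCt(differentiated) = 33.290 − 20.680 = 12.610
ΔΔCt = 12.610 − 8.560 = 4.050
Fold change = 2^(−4.050) = 0.0604

0.060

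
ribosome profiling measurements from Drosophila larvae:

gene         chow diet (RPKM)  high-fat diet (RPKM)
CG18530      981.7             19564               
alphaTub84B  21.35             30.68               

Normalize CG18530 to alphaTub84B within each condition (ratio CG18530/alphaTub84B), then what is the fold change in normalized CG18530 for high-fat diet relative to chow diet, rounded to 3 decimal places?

13.868

CG18530/alphaTub84B (chow diet) = 981.7 / 21.35 = 45.981
CG18530/alphaTub84B (high-fat diet) = 19564 / 30.68 = 637.68
Fold change = 637.68 / 45.981 = 13.8682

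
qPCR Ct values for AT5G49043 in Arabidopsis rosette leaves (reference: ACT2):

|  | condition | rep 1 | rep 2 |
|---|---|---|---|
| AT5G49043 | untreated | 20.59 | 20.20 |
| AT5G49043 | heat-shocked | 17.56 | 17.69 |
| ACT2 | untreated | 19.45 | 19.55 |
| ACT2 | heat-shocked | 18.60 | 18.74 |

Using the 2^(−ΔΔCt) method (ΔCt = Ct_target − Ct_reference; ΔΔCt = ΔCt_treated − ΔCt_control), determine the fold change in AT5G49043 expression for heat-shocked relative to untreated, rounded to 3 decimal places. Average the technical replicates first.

Mean Ct: AT5G49043 untreated 20.395; AT5G49043 heat-shocked 17.625; ACT2 untreated 19.500; ACT2 heat-shocked 18.670
ΔCt(untreated) = 20.395 − 19.500 = 0.895
ΔCt(heat-shocked) = 17.625 − 18.670 = -1.045
ΔΔCt = -1.045 − 0.895 = -1.940
Fold change = 2^(−(-1.940)) = 2^1.940 = 3.8371

3.837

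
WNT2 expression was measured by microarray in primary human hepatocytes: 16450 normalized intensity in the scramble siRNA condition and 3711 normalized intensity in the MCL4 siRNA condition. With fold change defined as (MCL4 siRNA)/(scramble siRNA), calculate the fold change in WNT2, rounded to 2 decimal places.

Fold change = 3711 / 16450 = 0.226
WNT2 is downregulated.

0.23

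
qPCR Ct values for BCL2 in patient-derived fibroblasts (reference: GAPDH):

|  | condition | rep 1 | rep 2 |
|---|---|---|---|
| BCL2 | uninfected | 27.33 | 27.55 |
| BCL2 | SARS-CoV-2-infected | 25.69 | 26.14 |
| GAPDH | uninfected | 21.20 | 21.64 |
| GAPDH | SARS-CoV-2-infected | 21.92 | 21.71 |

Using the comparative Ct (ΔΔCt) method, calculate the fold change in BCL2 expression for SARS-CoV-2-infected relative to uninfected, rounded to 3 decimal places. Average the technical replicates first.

Mean Ct: BCL2 uninfected 27.440; BCL2 SARS-CoV-2-infected 25.915; GAPDH uninfected 21.420; GAPDH SARS-CoV-2-infected 21.815
ΔCt(uninfected) = 27.440 − 21.420 = 6.020
ΔCt(SARS-CoV-2-infected) = 25.915 − 21.815 = 4.100
ΔΔCt = 4.100 − 6.020 = -1.920
Fold change = 2^(−(-1.920)) = 2^1.920 = 3.7842

3.784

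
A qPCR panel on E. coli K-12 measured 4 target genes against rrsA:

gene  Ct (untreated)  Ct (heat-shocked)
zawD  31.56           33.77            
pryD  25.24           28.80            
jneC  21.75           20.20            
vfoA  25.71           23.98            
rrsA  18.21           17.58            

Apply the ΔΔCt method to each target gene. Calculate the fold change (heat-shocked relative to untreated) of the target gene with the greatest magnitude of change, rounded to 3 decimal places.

zawD: ΔΔCt = (33.77−17.58) − (31.56−18.21) = 16.19 − 13.35 = 2.84; fold change = 2^-2.84 = 0.140
pryD: ΔΔCt = (28.80−17.58) − (25.24−18.21) = 11.22 − 7.03 = 4.19; fold change = 2^-4.19 = 0.055
jneC: ΔΔCt = (20.20−17.58) − (21.75−18.21) = 2.62 − 3.54 = -0.92; fold change = 2^0.92 = 1.892
vfoA: ΔΔCt = (23.98−17.58) − (25.71−18.21) = 6.40 − 7.50 = -1.10; fold change = 2^1.10 = 2.144
pryD has the largest |ΔΔCt| = 4.19.

0.055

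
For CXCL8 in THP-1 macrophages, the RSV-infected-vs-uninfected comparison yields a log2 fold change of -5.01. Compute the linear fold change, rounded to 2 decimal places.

Fold change = 2^(-5.01) = 0.031
That is, CXCL8 drops to 3.1% of the uninfected level.

0.03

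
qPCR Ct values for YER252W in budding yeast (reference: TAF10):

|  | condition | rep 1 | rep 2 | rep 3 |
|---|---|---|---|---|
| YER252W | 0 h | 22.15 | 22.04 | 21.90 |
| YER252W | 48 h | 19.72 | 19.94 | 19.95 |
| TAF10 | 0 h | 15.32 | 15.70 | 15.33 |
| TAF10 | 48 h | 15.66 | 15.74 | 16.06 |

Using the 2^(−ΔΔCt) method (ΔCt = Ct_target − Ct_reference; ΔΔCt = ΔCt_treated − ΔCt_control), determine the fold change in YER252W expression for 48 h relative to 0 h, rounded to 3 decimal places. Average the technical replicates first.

5.776

Mean Ct: YER252W 0 h 22.030; YER252W 48 h 19.870; TAF10 0 h 15.450; TAF10 48 h 15.820
ΔCt(0 h) = 22.030 − 15.450 = 6.580
ΔCt(48 h) = 19.870 − 15.820 = 4.050
ΔΔCt = 4.050 − 6.580 = -2.530
Fold change = 2^(−(-2.530)) = 2^2.530 = 5.7757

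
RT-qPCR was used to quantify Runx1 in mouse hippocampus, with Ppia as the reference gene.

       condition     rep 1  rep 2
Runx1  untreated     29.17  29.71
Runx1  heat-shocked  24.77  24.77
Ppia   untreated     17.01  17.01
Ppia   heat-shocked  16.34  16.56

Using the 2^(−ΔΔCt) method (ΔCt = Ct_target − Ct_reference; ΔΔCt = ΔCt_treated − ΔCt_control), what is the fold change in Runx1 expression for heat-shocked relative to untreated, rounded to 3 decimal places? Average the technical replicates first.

Mean Ct: Runx1 untreated 29.440; Runx1 heat-shocked 24.770; Ppia untreated 17.010; Ppia heat-shocked 16.450
ΔCt(untreated) = 29.440 − 17.010 = 12.430
ΔCt(heat-shocked) = 24.770 − 16.450 = 8.320
ΔΔCt = 8.320 − 12.430 = -4.110
Fold change = 2^(−(-4.110)) = 2^4.110 = 17.2677

17.268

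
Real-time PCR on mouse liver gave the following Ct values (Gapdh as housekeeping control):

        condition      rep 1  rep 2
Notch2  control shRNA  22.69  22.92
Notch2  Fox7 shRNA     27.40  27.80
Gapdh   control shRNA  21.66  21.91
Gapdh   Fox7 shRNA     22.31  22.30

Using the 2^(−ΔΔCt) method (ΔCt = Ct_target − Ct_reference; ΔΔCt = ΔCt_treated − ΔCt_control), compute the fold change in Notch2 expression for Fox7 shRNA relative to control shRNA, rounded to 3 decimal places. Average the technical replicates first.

0.052

Mean Ct: Notch2 control shRNA 22.805; Notch2 Fox7 shRNA 27.600; Gapdh control shRNA 21.785; Gapdh Fox7 shRNA 22.305
ΔCt(control shRNA) = 22.805 − 21.785 = 1.020
ΔCt(Fox7 shRNA) = 27.600 − 22.305 = 5.295
ΔΔCt = 5.295 − 1.020 = 4.275
Fold change = 2^(−4.275) = 0.0517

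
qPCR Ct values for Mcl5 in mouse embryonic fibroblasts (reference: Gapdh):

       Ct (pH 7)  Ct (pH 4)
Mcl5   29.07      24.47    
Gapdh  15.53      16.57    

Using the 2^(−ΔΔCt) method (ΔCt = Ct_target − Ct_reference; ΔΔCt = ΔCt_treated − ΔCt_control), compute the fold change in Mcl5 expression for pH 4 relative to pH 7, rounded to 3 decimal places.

49.867

ΔCt(pH 7) = 29.070 − 15.530 = 13.540
ΔCt(pH 4) = 24.470 − 16.570 = 7.900
ΔΔCt = 7.900 − 13.540 = -5.640
Fold change = 2^(−(-5.640)) = 2^5.640 = 49.8665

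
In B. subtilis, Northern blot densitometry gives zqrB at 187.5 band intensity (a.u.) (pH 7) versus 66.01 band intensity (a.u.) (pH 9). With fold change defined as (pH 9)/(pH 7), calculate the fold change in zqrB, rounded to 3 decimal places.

0.352

Fold change = 66.01 / 187.5 = 0.3521
zqrB is downregulated.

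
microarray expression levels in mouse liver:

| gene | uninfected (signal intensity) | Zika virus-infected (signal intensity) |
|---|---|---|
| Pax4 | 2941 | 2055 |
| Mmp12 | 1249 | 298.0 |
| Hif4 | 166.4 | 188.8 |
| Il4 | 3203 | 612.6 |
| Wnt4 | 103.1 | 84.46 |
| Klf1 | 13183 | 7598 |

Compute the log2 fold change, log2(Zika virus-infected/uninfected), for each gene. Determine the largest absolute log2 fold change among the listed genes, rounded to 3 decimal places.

log2(2055/2941) = -0.517  (Pax4)
log2(298.0/1249) = -2.067  (Mmp12)
log2(188.8/166.4) = 0.182  (Hif4)
log2(612.6/3203) = -2.386  (Il4)
log2(84.46/103.1) = -0.288  (Wnt4)
log2(7598/13183) = -0.795  (Klf1)
The largest magnitude belongs to Il4.

2.386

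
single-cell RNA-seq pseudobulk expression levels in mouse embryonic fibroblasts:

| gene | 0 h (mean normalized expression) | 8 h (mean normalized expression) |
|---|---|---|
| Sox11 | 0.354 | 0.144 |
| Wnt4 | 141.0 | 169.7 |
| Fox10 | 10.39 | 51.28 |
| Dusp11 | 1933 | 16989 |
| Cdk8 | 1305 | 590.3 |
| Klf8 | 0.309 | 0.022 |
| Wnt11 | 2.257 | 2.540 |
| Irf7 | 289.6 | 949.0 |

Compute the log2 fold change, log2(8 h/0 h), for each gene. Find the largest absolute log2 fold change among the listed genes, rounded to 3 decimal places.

3.812

log2(0.144/0.354) = -1.298  (Sox11)
log2(169.7/141.0) = 0.267  (Wnt4)
log2(51.28/10.39) = 2.303  (Fox10)
log2(16989/1933) = 3.136  (Dusp11)
log2(590.3/1305) = -1.145  (Cdk8)
log2(0.022/0.309) = -3.812  (Klf8)
log2(2.540/2.257) = 0.170  (Wnt11)
log2(949.0/289.6) = 1.712  (Irf7)
The largest magnitude belongs to Klf8.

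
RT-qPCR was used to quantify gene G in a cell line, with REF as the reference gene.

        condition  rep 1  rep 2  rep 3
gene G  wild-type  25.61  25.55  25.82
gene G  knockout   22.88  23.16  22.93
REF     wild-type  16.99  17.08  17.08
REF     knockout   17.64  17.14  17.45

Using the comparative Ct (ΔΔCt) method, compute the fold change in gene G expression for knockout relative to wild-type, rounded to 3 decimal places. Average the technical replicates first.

Mean Ct: gene G wild-type 25.660; gene G knockout 22.990; REF wild-type 17.050; REF knockout 17.410
ΔCt(wild-type) = 25.660 − 17.050 = 8.610
ΔCt(knockout) = 22.990 − 17.410 = 5.580
ΔΔCt = 5.580 − 8.610 = -3.030
Fold change = 2^(−(-3.030)) = 2^3.030 = 8.1681

8.168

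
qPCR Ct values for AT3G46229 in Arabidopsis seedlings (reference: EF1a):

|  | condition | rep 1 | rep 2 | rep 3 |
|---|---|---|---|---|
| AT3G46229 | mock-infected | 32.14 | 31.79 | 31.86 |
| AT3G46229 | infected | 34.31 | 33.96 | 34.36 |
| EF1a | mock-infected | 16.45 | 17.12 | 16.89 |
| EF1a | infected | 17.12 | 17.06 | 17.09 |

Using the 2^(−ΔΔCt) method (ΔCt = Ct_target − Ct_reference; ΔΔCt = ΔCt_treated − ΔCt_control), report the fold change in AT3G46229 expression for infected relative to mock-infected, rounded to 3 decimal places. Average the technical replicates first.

Mean Ct: AT3G46229 mock-infected 31.930; AT3G46229 infected 34.210; EF1a mock-infected 16.820; EF1a infected 17.090
ΔCt(mock-infected) = 31.930 − 16.820 = 15.110
ΔCt(infected) = 34.210 − 17.090 = 17.120
ΔΔCt = 17.120 − 15.110 = 2.010
Fold change = 2^(−2.010) = 0.2483

0.248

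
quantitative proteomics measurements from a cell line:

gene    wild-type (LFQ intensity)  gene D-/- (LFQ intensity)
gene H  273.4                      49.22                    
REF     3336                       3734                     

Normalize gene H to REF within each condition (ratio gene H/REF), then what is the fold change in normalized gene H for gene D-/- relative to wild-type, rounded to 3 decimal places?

gene H/REF (wild-type) = 273.4 / 3336 = 0.081954
gene H/REF (gene D-/-) = 49.22 / 3734 = 0.013182
Fold change = 0.013182 / 0.081954 = 0.1608

0.161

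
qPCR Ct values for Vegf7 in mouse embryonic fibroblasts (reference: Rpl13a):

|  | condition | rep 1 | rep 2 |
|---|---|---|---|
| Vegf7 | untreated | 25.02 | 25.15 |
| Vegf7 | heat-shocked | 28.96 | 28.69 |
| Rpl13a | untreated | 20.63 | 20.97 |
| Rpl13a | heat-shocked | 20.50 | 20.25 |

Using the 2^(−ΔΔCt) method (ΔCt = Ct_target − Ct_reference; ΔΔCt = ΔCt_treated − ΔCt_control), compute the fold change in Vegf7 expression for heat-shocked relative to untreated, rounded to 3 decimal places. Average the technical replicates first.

0.056

Mean Ct: Vegf7 untreated 25.085; Vegf7 heat-shocked 28.825; Rpl13a untreated 20.800; Rpl13a heat-shocked 20.375
ΔCt(untreated) = 25.085 − 20.800 = 4.285
ΔCt(heat-shocked) = 28.825 − 20.375 = 8.450
ΔΔCt = 8.450 − 4.285 = 4.165
Fold change = 2^(−4.165) = 0.0557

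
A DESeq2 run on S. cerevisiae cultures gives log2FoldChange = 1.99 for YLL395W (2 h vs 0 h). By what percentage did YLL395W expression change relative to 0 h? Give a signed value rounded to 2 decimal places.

Fold change = 2^(1.99) = 3.9724
Percent change = (FC − 1) × 100% = (3.9724 − 1) × 100 = 297.24%

297.24%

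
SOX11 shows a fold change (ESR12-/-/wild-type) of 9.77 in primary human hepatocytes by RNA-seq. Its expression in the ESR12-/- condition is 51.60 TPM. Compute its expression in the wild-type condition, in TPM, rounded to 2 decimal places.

5.28

wild-type expression = 51.60 / 9.77 = 5.28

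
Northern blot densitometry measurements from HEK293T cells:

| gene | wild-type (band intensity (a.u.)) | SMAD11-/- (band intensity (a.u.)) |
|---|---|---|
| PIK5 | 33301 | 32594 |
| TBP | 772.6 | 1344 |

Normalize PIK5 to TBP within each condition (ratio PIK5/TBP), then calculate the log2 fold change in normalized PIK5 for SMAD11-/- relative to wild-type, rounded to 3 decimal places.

PIK5/TBP (wild-type) = 33301 / 772.6 = 43.103
PIK5/TBP (SMAD11-/-) = 32594 / 1344 = 24.251
Fold change = 24.251 / 43.103 = 0.5626
log2(0.5626) = -0.8297

-0.830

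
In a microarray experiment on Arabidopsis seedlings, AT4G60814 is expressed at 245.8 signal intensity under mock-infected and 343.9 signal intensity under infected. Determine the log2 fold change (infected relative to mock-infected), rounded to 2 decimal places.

0.48

Fold change = 343.9 / 245.8 = 1.3991
log2(1.3991) = 0.485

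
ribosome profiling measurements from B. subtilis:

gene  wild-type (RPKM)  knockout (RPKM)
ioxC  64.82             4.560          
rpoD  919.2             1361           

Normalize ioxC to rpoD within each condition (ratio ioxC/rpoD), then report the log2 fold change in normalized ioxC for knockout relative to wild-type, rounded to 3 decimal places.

-4.396

ioxC/rpoD (wild-type) = 64.82 / 919.2 = 0.070518
ioxC/rpoD (knockout) = 4.560 / 1361 = 0.0033505
Fold change = 0.0033505 / 0.070518 = 0.0475
log2(0.0475) = -4.3955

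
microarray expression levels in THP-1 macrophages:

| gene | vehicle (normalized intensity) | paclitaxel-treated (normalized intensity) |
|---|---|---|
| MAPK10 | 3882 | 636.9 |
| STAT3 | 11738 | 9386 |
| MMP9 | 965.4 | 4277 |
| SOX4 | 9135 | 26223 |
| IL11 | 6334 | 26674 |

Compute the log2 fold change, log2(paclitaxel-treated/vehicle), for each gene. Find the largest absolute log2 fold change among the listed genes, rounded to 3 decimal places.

log2(636.9/3882) = -2.608  (MAPK10)
log2(9386/11738) = -0.323  (STAT3)
log2(4277/965.4) = 2.147  (MMP9)
log2(26223/9135) = 1.521  (SOX4)
log2(26674/6334) = 2.074  (IL11)
The largest magnitude belongs to MAPK10.

2.608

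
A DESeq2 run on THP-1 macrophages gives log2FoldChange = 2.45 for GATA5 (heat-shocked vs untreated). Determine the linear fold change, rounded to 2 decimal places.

5.46

Fold change = 2^(2.45) = 5.464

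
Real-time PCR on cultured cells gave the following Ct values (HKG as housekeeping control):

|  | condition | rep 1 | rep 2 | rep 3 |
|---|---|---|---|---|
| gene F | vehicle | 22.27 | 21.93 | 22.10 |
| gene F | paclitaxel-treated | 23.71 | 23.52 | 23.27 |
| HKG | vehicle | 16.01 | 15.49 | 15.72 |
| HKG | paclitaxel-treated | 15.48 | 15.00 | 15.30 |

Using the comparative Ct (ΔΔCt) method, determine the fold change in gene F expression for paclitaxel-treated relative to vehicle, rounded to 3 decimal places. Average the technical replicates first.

0.272

Mean Ct: gene F vehicle 22.100; gene F paclitaxel-treated 23.500; HKG vehicle 15.740; HKG paclitaxel-treated 15.260
ΔCt(vehicle) = 22.100 − 15.740 = 6.360
ΔCt(paclitaxel-treated) = 23.500 − 15.260 = 8.240
ΔΔCt = 8.240 − 6.360 = 1.880
Fold change = 2^(−1.880) = 0.2717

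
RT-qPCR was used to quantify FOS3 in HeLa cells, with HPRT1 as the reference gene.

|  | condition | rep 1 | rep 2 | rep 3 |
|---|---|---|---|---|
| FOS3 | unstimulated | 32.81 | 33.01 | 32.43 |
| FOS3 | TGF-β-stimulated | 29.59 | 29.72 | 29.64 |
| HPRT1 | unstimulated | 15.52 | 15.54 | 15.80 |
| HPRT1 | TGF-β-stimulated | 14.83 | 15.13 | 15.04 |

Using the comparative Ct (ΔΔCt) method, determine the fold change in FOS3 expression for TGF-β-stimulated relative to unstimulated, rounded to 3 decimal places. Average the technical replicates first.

5.579

Mean Ct: FOS3 unstimulated 32.750; FOS3 TGF-β-stimulated 29.650; HPRT1 unstimulated 15.620; HPRT1 TGF-β-stimulated 15.000
ΔCt(unstimulated) = 32.750 − 15.620 = 17.130
ΔCt(TGF-β-stimulated) = 29.650 − 15.000 = 14.650
ΔΔCt = 14.650 − 17.130 = -2.480
Fold change = 2^(−(-2.480)) = 2^2.480 = 5.5790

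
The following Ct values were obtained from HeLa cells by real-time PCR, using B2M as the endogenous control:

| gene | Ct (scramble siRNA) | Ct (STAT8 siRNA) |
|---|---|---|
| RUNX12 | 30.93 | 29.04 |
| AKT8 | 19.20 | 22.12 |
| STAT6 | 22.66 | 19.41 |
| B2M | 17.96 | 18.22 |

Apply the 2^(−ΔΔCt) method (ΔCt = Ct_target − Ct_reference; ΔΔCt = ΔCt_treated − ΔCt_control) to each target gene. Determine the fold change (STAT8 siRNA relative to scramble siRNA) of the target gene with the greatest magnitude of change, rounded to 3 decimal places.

11.392

RUNX12: ΔΔCt = (29.04−18.22) − (30.93−17.96) = 10.82 − 12.97 = -2.15; fold change = 2^2.15 = 4.438
AKT8: ΔΔCt = (22.12−18.22) − (19.20−17.96) = 3.90 − 1.24 = 2.66; fold change = 2^-2.66 = 0.158
STAT6: ΔΔCt = (19.41−18.22) − (22.66−17.96) = 1.19 − 4.70 = -3.51; fold change = 2^3.51 = 11.392
STAT6 has the largest |ΔΔCt| = 3.51.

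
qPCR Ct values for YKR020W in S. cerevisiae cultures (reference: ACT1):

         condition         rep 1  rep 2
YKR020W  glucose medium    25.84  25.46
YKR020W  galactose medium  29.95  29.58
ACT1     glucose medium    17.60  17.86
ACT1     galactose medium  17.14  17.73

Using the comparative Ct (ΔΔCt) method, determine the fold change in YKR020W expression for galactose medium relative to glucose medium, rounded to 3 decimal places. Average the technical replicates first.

0.047

Mean Ct: YKR020W glucose medium 25.650; YKR020W galactose medium 29.765; ACT1 glucose medium 17.730; ACT1 galactose medium 17.435
ΔCt(glucose medium) = 25.650 − 17.730 = 7.920
ΔCt(galactose medium) = 29.765 − 17.435 = 12.330
ΔΔCt = 12.330 − 7.920 = 4.410
Fold change = 2^(−4.410) = 0.0470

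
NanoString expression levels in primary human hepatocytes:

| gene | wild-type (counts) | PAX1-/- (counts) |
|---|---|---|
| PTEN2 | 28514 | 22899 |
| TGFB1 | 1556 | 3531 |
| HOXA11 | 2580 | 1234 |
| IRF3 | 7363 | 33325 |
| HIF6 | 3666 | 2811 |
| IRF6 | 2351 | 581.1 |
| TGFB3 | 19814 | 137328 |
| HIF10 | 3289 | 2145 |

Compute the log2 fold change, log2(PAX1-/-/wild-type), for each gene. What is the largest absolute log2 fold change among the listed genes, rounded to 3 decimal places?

2.793

log2(22899/28514) = -0.316  (PTEN2)
log2(3531/1556) = 1.182  (TGFB1)
log2(1234/2580) = -1.064  (HOXA11)
log2(33325/7363) = 2.178  (IRF3)
log2(2811/3666) = -0.383  (HIF6)
log2(581.1/2351) = -2.016  (IRF6)
log2(137328/19814) = 2.793  (TGFB3)
log2(2145/3289) = -0.617  (HIF10)
The largest magnitude belongs to TGFB3.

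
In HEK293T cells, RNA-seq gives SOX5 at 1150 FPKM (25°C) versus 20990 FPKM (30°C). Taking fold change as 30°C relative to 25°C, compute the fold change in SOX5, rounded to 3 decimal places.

18.252

Fold change = 20990 / 1150 = 18.2522
SOX5 is upregulated.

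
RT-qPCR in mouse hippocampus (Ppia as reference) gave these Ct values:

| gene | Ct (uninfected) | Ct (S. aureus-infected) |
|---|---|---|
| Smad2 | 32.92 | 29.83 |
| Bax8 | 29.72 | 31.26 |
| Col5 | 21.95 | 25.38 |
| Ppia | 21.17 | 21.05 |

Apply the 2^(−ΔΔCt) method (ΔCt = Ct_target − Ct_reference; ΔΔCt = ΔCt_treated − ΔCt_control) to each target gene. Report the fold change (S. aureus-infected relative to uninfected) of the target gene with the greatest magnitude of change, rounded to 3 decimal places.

0.085

Smad2: ΔΔCt = (29.83−21.05) − (32.92−21.17) = 8.78 − 11.75 = -2.97; fold change = 2^2.97 = 7.835
Bax8: ΔΔCt = (31.26−21.05) − (29.72−21.17) = 10.21 − 8.55 = 1.66; fold change = 2^-1.66 = 0.316
Col5: ΔΔCt = (25.38−21.05) − (21.95−21.17) = 4.33 − 0.78 = 3.55; fold change = 2^-3.55 = 0.085
Col5 has the largest |ΔΔCt| = 3.55.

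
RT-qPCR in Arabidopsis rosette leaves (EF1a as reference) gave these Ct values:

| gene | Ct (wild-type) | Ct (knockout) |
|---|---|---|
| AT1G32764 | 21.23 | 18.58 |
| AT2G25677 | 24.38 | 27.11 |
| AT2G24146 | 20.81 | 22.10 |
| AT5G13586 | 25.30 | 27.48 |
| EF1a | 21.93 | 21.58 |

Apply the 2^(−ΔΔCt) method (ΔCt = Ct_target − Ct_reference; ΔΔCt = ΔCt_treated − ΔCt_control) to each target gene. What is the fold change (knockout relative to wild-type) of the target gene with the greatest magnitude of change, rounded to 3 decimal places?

AT1G32764: ΔΔCt = (18.58−21.58) − (21.23−21.93) = -3.00 − (-0.70) = -2.30; fold change = 2^2.30 = 4.925
AT2G25677: ΔΔCt = (27.11−21.58) − (24.38−21.93) = 5.53 − 2.45 = 3.08; fold change = 2^-3.08 = 0.118
AT2G24146: ΔΔCt = (22.10−21.58) − (20.81−21.93) = 0.52 − (-1.12) = 1.64; fold change = 2^-1.64 = 0.321
AT5G13586: ΔΔCt = (27.48−21.58) − (25.30−21.93) = 5.90 − 3.37 = 2.53; fold change = 2^-2.53 = 0.173
AT2G25677 has the largest |ΔΔCt| = 3.08.

0.118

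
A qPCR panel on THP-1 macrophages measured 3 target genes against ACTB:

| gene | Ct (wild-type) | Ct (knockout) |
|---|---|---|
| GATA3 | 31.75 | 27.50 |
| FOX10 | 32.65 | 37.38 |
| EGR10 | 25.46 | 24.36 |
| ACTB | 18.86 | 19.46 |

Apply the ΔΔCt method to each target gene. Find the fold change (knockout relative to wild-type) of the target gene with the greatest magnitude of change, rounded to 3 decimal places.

GATA3: ΔΔCt = (27.50−19.46) − (31.75−18.86) = 8.04 − 12.89 = -4.85; fold change = 2^4.85 = 28.840
FOX10: ΔΔCt = (37.38−19.46) − (32.65−18.86) = 17.92 − 13.79 = 4.13; fold change = 2^-4.13 = 0.057
EGR10: ΔΔCt = (24.36−19.46) − (25.46−18.86) = 4.90 − 6.60 = -1.70; fold change = 2^1.70 = 3.249
GATA3 has the largest |ΔΔCt| = 4.85.

28.840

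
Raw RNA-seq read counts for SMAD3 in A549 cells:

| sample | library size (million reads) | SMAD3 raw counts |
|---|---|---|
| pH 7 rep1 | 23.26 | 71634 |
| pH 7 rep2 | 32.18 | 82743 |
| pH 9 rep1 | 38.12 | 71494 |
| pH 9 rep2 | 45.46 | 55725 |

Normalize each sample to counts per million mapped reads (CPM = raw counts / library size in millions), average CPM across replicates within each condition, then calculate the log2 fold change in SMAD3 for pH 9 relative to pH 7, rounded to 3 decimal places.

CPM(pH 7 rep1) = 71634 / 23.26 = 3079.7077
CPM(pH 7 rep2) = 82743 / 32.18 = 2571.2554
CPM(pH 9 rep1) = 71494 / 38.12 = 1875.4984
CPM(pH 9 rep2) = 55725 / 45.46 = 1225.8029
mean CPM(pH 7) = 2825.4815; mean CPM(pH 9) = 1550.6507
Fold change = 1550.6507 / 2825.4815 = 0.54881
log2(0.54881) = -0.8656

-0.866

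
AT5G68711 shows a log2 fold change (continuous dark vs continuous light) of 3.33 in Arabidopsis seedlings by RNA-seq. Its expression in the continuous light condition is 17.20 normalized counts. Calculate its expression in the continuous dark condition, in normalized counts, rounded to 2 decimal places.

172.97

Fold change = 2^(3.33) = 10.0561
continuous dark expression = 17.20 × 10.0561 = 172.97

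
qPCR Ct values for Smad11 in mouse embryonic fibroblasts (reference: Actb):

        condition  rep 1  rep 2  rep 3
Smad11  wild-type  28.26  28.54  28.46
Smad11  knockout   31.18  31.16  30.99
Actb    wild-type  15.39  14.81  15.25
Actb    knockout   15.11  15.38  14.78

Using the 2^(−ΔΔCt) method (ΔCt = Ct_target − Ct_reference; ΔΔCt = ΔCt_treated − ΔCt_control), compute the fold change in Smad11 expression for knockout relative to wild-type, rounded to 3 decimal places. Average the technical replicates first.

Mean Ct: Smad11 wild-type 28.420; Smad11 knockout 31.110; Actb wild-type 15.150; Actb knockout 15.090
ΔCt(wild-type) = 28.420 − 15.150 = 13.270
ΔCt(knockout) = 31.110 − 15.090 = 16.020
ΔΔCt = 16.020 − 13.270 = 2.750
Fold change = 2^(−2.750) = 0.1487

0.149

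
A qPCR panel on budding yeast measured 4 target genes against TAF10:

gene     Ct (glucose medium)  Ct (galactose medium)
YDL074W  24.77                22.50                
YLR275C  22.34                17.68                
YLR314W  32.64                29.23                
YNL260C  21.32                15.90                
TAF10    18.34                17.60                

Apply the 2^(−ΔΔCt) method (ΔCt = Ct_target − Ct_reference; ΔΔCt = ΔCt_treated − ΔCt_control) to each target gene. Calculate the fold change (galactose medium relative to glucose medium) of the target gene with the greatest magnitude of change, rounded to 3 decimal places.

25.634

YDL074W: ΔΔCt = (22.50−17.60) − (24.77−18.34) = 4.90 − 6.43 = -1.53; fold change = 2^1.53 = 2.888
YLR275C: ΔΔCt = (17.68−17.60) − (22.34−18.34) = 0.08 − 4.00 = -3.92; fold change = 2^3.92 = 15.137
YLR314W: ΔΔCt = (29.23−17.60) − (32.64−18.34) = 11.63 − 14.30 = -2.67; fold change = 2^2.67 = 6.364
YNL260C: ΔΔCt = (15.90−17.60) − (21.32−18.34) = -1.70 − 2.98 = -4.68; fold change = 2^4.68 = 25.634
YNL260C has the largest |ΔΔCt| = 4.68.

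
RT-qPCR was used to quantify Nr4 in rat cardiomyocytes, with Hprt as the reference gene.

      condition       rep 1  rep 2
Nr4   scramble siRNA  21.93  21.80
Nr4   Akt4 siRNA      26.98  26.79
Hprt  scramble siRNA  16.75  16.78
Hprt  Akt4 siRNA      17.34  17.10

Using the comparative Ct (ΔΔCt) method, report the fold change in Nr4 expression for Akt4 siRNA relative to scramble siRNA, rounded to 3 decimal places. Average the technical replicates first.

0.042

Mean Ct: Nr4 scramble siRNA 21.865; Nr4 Akt4 siRNA 26.885; Hprt scramble siRNA 16.765; Hprt Akt4 siRNA 17.220
ΔCt(scramble siRNA) = 21.865 − 16.765 = 5.100
ΔCt(Akt4 siRNA) = 26.885 − 17.220 = 9.665
ΔΔCt = 9.665 − 5.100 = 4.565
Fold change = 2^(−4.565) = 0.0422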